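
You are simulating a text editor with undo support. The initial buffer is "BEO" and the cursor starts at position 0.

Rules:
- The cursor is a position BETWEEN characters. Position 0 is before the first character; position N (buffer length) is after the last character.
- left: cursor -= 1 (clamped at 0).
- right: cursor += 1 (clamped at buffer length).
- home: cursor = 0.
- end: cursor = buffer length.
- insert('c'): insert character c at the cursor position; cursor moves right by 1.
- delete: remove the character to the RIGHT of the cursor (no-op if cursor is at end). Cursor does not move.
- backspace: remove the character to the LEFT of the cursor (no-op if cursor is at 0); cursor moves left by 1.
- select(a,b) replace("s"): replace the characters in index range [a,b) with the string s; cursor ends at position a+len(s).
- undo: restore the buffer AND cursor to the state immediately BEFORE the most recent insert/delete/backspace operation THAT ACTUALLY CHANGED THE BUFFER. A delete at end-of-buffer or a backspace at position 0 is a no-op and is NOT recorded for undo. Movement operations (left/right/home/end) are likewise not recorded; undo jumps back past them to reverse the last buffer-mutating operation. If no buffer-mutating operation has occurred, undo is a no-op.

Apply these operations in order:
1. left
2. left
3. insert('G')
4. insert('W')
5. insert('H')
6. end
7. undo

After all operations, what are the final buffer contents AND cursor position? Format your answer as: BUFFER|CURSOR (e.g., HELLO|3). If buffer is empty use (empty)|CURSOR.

After op 1 (left): buf='BEO' cursor=0
After op 2 (left): buf='BEO' cursor=0
After op 3 (insert('G')): buf='GBEO' cursor=1
After op 4 (insert('W')): buf='GWBEO' cursor=2
After op 5 (insert('H')): buf='GWHBEO' cursor=3
After op 6 (end): buf='GWHBEO' cursor=6
After op 7 (undo): buf='GWBEO' cursor=2

Answer: GWBEO|2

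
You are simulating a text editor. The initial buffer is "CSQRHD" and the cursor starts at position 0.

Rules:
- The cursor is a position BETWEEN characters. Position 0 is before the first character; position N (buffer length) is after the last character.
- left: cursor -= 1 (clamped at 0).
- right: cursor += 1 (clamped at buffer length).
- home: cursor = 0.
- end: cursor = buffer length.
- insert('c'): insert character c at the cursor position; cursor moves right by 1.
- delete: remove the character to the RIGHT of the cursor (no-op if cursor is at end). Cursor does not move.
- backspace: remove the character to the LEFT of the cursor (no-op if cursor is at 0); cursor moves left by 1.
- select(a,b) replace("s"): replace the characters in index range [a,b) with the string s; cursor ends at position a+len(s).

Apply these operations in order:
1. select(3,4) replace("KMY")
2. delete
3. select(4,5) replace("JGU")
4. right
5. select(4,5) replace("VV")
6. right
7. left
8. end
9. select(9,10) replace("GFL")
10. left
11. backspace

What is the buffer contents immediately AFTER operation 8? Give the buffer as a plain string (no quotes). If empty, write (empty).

After op 1 (select(3,4) replace("KMY")): buf='CSQKMYHD' cursor=6
After op 2 (delete): buf='CSQKMYD' cursor=6
After op 3 (select(4,5) replace("JGU")): buf='CSQKJGUYD' cursor=7
After op 4 (right): buf='CSQKJGUYD' cursor=8
After op 5 (select(4,5) replace("VV")): buf='CSQKVVGUYD' cursor=6
After op 6 (right): buf='CSQKVVGUYD' cursor=7
After op 7 (left): buf='CSQKVVGUYD' cursor=6
After op 8 (end): buf='CSQKVVGUYD' cursor=10

Answer: CSQKVVGUYD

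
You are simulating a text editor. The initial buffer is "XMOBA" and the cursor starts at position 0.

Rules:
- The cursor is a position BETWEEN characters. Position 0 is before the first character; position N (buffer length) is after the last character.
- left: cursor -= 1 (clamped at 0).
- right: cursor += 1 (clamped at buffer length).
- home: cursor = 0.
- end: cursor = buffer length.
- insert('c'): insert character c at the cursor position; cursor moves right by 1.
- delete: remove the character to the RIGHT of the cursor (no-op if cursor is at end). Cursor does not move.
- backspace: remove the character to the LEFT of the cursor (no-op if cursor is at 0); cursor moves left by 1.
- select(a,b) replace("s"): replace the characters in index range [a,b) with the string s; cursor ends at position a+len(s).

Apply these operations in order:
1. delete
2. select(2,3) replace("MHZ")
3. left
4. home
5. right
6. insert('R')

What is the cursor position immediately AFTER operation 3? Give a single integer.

Answer: 4

Derivation:
After op 1 (delete): buf='MOBA' cursor=0
After op 2 (select(2,3) replace("MHZ")): buf='MOMHZA' cursor=5
After op 3 (left): buf='MOMHZA' cursor=4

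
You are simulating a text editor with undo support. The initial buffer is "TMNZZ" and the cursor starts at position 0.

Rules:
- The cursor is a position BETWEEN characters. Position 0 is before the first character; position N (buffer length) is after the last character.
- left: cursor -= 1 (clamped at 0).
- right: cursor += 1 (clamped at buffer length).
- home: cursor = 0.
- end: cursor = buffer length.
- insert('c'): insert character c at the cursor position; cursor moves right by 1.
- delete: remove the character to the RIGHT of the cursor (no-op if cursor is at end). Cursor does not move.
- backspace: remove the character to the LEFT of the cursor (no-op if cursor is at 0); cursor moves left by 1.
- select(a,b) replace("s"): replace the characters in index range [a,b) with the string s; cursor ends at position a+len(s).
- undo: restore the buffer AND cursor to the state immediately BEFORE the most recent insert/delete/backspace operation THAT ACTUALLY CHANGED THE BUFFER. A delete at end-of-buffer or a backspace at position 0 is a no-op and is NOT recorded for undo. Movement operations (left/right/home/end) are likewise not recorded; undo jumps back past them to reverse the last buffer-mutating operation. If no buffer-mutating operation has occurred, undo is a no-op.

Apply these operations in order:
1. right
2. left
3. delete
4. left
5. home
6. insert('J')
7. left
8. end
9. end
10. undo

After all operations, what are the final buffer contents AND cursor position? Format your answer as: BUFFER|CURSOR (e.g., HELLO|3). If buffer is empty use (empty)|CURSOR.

Answer: MNZZ|0

Derivation:
After op 1 (right): buf='TMNZZ' cursor=1
After op 2 (left): buf='TMNZZ' cursor=0
After op 3 (delete): buf='MNZZ' cursor=0
After op 4 (left): buf='MNZZ' cursor=0
After op 5 (home): buf='MNZZ' cursor=0
After op 6 (insert('J')): buf='JMNZZ' cursor=1
After op 7 (left): buf='JMNZZ' cursor=0
After op 8 (end): buf='JMNZZ' cursor=5
After op 9 (end): buf='JMNZZ' cursor=5
After op 10 (undo): buf='MNZZ' cursor=0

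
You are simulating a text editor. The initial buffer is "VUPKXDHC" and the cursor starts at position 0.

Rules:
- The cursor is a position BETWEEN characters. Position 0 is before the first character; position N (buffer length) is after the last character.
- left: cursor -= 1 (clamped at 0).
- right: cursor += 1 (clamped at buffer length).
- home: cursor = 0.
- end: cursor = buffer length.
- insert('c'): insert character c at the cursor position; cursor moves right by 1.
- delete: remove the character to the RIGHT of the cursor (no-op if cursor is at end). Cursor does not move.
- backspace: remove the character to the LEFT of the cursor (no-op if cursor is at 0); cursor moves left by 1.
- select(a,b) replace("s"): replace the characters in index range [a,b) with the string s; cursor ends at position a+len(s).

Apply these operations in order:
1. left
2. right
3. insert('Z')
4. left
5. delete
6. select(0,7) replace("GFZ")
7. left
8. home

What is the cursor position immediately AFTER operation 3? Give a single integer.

Answer: 2

Derivation:
After op 1 (left): buf='VUPKXDHC' cursor=0
After op 2 (right): buf='VUPKXDHC' cursor=1
After op 3 (insert('Z')): buf='VZUPKXDHC' cursor=2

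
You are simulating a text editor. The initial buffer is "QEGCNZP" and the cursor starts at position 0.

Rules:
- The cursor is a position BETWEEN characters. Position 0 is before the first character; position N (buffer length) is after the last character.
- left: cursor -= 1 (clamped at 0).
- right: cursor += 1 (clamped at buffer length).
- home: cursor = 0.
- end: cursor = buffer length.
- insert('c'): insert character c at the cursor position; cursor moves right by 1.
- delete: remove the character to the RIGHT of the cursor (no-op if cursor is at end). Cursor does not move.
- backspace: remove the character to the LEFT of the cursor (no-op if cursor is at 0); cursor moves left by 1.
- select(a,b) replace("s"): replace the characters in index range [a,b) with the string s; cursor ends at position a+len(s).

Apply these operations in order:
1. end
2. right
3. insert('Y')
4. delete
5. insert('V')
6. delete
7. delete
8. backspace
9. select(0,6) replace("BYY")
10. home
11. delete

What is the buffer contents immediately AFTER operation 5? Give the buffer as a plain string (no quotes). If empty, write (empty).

After op 1 (end): buf='QEGCNZP' cursor=7
After op 2 (right): buf='QEGCNZP' cursor=7
After op 3 (insert('Y')): buf='QEGCNZPY' cursor=8
After op 4 (delete): buf='QEGCNZPY' cursor=8
After op 5 (insert('V')): buf='QEGCNZPYV' cursor=9

Answer: QEGCNZPYV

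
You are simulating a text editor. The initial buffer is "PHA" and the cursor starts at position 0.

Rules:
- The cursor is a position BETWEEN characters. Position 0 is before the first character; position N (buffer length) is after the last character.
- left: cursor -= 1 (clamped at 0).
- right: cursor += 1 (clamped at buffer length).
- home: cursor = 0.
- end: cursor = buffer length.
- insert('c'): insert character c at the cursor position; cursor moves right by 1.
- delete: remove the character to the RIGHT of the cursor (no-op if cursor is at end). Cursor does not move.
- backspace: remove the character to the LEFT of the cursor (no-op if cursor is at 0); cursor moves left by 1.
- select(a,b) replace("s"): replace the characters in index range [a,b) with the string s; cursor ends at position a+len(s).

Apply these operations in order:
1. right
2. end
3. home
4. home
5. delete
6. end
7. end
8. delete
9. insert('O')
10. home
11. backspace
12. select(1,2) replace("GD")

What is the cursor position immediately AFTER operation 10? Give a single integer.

Answer: 0

Derivation:
After op 1 (right): buf='PHA' cursor=1
After op 2 (end): buf='PHA' cursor=3
After op 3 (home): buf='PHA' cursor=0
After op 4 (home): buf='PHA' cursor=0
After op 5 (delete): buf='HA' cursor=0
After op 6 (end): buf='HA' cursor=2
After op 7 (end): buf='HA' cursor=2
After op 8 (delete): buf='HA' cursor=2
After op 9 (insert('O')): buf='HAO' cursor=3
After op 10 (home): buf='HAO' cursor=0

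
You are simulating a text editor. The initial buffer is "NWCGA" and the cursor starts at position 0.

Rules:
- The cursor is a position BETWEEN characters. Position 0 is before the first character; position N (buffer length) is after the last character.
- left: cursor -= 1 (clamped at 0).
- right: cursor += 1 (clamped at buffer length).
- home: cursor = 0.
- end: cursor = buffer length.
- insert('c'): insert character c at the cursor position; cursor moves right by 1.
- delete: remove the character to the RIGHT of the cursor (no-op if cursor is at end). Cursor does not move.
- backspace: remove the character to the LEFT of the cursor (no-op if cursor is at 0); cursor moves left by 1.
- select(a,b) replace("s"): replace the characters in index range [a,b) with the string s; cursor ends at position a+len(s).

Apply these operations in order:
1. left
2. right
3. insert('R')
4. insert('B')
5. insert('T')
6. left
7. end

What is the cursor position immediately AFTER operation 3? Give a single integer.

After op 1 (left): buf='NWCGA' cursor=0
After op 2 (right): buf='NWCGA' cursor=1
After op 3 (insert('R')): buf='NRWCGA' cursor=2

Answer: 2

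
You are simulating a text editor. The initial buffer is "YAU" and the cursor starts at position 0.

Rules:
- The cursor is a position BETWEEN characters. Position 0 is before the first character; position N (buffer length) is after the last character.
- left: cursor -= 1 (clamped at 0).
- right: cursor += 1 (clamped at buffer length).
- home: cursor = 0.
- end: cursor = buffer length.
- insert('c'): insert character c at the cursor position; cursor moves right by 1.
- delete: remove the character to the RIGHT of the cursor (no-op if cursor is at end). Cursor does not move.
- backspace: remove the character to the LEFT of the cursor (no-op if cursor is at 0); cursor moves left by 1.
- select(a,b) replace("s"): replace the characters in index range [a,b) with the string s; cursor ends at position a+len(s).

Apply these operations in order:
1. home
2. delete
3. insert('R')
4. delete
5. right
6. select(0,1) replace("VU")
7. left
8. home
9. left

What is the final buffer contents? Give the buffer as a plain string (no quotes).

After op 1 (home): buf='YAU' cursor=0
After op 2 (delete): buf='AU' cursor=0
After op 3 (insert('R')): buf='RAU' cursor=1
After op 4 (delete): buf='RU' cursor=1
After op 5 (right): buf='RU' cursor=2
After op 6 (select(0,1) replace("VU")): buf='VUU' cursor=2
After op 7 (left): buf='VUU' cursor=1
After op 8 (home): buf='VUU' cursor=0
After op 9 (left): buf='VUU' cursor=0

Answer: VUU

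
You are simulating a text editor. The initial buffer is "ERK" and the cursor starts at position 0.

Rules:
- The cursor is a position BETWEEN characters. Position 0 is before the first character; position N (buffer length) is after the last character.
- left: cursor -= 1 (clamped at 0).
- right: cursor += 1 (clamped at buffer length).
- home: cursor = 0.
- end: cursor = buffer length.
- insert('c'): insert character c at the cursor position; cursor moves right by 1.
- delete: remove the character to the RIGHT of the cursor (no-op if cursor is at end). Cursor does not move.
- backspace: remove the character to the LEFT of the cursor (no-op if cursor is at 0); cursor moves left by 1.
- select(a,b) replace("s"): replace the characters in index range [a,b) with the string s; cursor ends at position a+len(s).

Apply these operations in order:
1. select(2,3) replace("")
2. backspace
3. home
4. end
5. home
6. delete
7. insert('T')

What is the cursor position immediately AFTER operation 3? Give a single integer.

After op 1 (select(2,3) replace("")): buf='ER' cursor=2
After op 2 (backspace): buf='E' cursor=1
After op 3 (home): buf='E' cursor=0

Answer: 0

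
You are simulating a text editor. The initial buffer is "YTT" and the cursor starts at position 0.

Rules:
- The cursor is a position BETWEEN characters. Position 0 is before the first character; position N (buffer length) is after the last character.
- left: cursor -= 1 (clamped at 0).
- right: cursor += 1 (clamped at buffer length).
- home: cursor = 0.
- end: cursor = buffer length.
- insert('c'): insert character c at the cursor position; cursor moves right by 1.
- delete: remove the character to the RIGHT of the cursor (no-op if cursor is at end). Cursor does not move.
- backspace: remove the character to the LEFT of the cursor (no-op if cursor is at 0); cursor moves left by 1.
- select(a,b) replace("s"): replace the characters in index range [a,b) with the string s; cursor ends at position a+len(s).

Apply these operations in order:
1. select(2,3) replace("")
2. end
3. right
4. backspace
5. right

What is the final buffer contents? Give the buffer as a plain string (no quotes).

After op 1 (select(2,3) replace("")): buf='YT' cursor=2
After op 2 (end): buf='YT' cursor=2
After op 3 (right): buf='YT' cursor=2
After op 4 (backspace): buf='Y' cursor=1
After op 5 (right): buf='Y' cursor=1

Answer: Y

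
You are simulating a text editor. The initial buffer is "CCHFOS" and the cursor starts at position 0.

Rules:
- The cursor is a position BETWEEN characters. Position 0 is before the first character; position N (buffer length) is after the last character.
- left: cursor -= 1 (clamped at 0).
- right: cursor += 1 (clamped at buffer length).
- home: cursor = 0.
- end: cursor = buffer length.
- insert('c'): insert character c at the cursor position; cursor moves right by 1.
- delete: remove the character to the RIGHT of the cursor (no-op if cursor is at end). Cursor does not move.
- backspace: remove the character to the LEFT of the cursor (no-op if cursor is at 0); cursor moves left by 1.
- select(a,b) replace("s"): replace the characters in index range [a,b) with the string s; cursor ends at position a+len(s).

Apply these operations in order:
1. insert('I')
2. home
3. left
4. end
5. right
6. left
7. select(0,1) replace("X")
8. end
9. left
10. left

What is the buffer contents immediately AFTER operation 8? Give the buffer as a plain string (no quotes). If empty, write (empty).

Answer: XCCHFOS

Derivation:
After op 1 (insert('I')): buf='ICCHFOS' cursor=1
After op 2 (home): buf='ICCHFOS' cursor=0
After op 3 (left): buf='ICCHFOS' cursor=0
After op 4 (end): buf='ICCHFOS' cursor=7
After op 5 (right): buf='ICCHFOS' cursor=7
After op 6 (left): buf='ICCHFOS' cursor=6
After op 7 (select(0,1) replace("X")): buf='XCCHFOS' cursor=1
After op 8 (end): buf='XCCHFOS' cursor=7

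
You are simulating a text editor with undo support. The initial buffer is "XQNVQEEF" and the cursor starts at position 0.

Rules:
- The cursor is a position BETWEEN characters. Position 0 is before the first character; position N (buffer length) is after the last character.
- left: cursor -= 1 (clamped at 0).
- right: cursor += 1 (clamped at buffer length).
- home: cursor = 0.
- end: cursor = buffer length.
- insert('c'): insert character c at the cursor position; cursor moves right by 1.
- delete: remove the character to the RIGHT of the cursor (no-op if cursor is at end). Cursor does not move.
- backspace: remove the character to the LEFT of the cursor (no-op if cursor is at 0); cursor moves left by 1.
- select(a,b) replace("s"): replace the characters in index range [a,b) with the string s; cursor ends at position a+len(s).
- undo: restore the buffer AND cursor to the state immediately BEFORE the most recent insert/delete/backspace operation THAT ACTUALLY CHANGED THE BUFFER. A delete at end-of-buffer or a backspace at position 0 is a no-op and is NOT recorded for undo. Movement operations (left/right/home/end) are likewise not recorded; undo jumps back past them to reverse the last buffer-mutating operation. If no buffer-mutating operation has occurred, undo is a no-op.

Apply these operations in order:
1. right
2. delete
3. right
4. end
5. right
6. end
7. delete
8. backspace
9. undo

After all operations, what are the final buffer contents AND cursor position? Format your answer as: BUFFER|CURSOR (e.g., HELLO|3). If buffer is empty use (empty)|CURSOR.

Answer: XNVQEEF|7

Derivation:
After op 1 (right): buf='XQNVQEEF' cursor=1
After op 2 (delete): buf='XNVQEEF' cursor=1
After op 3 (right): buf='XNVQEEF' cursor=2
After op 4 (end): buf='XNVQEEF' cursor=7
After op 5 (right): buf='XNVQEEF' cursor=7
After op 6 (end): buf='XNVQEEF' cursor=7
After op 7 (delete): buf='XNVQEEF' cursor=7
After op 8 (backspace): buf='XNVQEE' cursor=6
After op 9 (undo): buf='XNVQEEF' cursor=7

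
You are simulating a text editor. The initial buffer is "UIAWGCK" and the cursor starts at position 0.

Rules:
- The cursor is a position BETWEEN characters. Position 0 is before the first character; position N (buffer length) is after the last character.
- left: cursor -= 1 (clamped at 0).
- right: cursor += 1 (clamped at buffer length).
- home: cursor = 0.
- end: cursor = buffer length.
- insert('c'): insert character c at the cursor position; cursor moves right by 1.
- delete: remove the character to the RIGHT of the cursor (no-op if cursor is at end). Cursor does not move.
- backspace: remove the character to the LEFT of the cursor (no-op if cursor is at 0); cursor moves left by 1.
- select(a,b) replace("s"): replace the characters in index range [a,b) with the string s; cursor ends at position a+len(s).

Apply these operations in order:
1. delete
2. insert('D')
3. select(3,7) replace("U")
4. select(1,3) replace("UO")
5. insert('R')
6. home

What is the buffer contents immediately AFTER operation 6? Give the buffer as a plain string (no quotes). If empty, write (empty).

Answer: DUORU

Derivation:
After op 1 (delete): buf='IAWGCK' cursor=0
After op 2 (insert('D')): buf='DIAWGCK' cursor=1
After op 3 (select(3,7) replace("U")): buf='DIAU' cursor=4
After op 4 (select(1,3) replace("UO")): buf='DUOU' cursor=3
After op 5 (insert('R')): buf='DUORU' cursor=4
After op 6 (home): buf='DUORU' cursor=0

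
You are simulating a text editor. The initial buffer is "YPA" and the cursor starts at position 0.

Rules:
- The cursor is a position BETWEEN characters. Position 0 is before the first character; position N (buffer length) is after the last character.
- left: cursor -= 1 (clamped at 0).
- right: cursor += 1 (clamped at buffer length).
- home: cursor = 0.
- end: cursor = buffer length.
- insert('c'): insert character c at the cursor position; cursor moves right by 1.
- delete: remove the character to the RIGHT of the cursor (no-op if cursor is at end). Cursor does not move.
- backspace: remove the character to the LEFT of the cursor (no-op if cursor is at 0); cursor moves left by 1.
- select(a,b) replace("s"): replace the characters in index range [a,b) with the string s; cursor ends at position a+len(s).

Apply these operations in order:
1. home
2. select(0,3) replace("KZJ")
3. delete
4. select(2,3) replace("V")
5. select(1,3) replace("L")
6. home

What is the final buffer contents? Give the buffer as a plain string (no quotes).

Answer: KL

Derivation:
After op 1 (home): buf='YPA' cursor=0
After op 2 (select(0,3) replace("KZJ")): buf='KZJ' cursor=3
After op 3 (delete): buf='KZJ' cursor=3
After op 4 (select(2,3) replace("V")): buf='KZV' cursor=3
After op 5 (select(1,3) replace("L")): buf='KL' cursor=2
After op 6 (home): buf='KL' cursor=0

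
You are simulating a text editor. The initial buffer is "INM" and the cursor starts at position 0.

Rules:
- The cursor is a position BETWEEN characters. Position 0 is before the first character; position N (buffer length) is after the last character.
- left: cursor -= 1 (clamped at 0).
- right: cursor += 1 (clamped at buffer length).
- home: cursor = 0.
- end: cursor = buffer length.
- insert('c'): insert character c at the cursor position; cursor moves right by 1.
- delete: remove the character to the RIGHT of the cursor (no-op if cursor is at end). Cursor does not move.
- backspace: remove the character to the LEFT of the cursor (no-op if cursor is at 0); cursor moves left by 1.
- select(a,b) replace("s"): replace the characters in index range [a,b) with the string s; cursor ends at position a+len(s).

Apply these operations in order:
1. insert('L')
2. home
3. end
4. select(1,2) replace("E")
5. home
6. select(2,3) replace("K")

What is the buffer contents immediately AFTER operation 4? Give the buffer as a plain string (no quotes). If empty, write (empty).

After op 1 (insert('L')): buf='LINM' cursor=1
After op 2 (home): buf='LINM' cursor=0
After op 3 (end): buf='LINM' cursor=4
After op 4 (select(1,2) replace("E")): buf='LENM' cursor=2

Answer: LENM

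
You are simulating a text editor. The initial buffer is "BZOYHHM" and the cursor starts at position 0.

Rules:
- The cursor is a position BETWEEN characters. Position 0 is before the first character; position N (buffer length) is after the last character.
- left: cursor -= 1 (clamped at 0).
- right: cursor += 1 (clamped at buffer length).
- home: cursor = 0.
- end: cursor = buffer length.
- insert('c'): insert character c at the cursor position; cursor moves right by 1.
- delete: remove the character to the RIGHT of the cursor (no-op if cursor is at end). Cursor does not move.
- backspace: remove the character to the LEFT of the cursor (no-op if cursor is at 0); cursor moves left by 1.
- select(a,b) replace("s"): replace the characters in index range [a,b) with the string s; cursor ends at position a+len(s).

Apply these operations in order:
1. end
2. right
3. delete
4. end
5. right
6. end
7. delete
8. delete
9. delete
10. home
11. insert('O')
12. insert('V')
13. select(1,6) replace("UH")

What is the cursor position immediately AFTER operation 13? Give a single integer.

Answer: 3

Derivation:
After op 1 (end): buf='BZOYHHM' cursor=7
After op 2 (right): buf='BZOYHHM' cursor=7
After op 3 (delete): buf='BZOYHHM' cursor=7
After op 4 (end): buf='BZOYHHM' cursor=7
After op 5 (right): buf='BZOYHHM' cursor=7
After op 6 (end): buf='BZOYHHM' cursor=7
After op 7 (delete): buf='BZOYHHM' cursor=7
After op 8 (delete): buf='BZOYHHM' cursor=7
After op 9 (delete): buf='BZOYHHM' cursor=7
After op 10 (home): buf='BZOYHHM' cursor=0
After op 11 (insert('O')): buf='OBZOYHHM' cursor=1
After op 12 (insert('V')): buf='OVBZOYHHM' cursor=2
After op 13 (select(1,6) replace("UH")): buf='OUHHHM' cursor=3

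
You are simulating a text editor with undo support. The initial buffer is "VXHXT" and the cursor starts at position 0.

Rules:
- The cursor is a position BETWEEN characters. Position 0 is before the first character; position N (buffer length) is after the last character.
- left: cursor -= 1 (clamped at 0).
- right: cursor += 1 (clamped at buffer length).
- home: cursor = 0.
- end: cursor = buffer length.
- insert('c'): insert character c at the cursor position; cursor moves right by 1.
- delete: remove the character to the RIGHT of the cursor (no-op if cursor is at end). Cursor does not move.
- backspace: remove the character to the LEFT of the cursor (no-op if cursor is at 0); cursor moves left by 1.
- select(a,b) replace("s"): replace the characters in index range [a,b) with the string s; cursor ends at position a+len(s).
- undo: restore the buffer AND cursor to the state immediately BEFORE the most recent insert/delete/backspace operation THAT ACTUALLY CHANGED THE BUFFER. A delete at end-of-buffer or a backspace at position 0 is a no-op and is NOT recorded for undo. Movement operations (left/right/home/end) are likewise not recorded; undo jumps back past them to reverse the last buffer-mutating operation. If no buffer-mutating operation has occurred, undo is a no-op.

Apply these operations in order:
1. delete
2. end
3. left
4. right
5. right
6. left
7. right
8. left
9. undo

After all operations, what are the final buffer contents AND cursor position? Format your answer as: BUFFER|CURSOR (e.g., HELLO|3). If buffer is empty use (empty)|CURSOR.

Answer: VXHXT|0

Derivation:
After op 1 (delete): buf='XHXT' cursor=0
After op 2 (end): buf='XHXT' cursor=4
After op 3 (left): buf='XHXT' cursor=3
After op 4 (right): buf='XHXT' cursor=4
After op 5 (right): buf='XHXT' cursor=4
After op 6 (left): buf='XHXT' cursor=3
After op 7 (right): buf='XHXT' cursor=4
After op 8 (left): buf='XHXT' cursor=3
After op 9 (undo): buf='VXHXT' cursor=0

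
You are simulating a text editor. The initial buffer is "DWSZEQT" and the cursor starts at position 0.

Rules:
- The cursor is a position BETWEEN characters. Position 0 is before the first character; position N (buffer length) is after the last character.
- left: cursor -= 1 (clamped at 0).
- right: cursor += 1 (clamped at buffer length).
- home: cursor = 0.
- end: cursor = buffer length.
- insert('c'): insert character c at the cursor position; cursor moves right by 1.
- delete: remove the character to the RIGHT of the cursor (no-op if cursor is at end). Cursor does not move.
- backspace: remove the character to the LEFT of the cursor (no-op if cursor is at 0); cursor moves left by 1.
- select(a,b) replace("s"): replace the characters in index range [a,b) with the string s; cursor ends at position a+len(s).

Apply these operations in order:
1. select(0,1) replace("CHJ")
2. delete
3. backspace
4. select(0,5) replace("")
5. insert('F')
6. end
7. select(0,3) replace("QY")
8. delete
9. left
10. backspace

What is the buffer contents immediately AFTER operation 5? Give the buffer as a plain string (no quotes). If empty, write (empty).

Answer: FQT

Derivation:
After op 1 (select(0,1) replace("CHJ")): buf='CHJWSZEQT' cursor=3
After op 2 (delete): buf='CHJSZEQT' cursor=3
After op 3 (backspace): buf='CHSZEQT' cursor=2
After op 4 (select(0,5) replace("")): buf='QT' cursor=0
After op 5 (insert('F')): buf='FQT' cursor=1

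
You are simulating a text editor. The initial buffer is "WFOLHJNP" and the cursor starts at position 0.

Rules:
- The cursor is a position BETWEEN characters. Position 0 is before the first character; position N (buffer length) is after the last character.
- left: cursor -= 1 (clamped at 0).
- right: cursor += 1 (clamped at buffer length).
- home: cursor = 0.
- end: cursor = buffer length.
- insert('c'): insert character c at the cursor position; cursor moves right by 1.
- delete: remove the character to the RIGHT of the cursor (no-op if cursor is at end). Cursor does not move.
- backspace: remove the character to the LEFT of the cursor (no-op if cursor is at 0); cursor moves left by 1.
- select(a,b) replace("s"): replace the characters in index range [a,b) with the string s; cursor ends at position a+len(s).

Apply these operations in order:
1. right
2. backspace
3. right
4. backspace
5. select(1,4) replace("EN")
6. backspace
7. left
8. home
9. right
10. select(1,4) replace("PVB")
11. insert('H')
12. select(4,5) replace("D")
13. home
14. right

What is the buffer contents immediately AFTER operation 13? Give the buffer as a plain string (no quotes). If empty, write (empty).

Answer: OPVBD

Derivation:
After op 1 (right): buf='WFOLHJNP' cursor=1
After op 2 (backspace): buf='FOLHJNP' cursor=0
After op 3 (right): buf='FOLHJNP' cursor=1
After op 4 (backspace): buf='OLHJNP' cursor=0
After op 5 (select(1,4) replace("EN")): buf='OENNP' cursor=3
After op 6 (backspace): buf='OENP' cursor=2
After op 7 (left): buf='OENP' cursor=1
After op 8 (home): buf='OENP' cursor=0
After op 9 (right): buf='OENP' cursor=1
After op 10 (select(1,4) replace("PVB")): buf='OPVB' cursor=4
After op 11 (insert('H')): buf='OPVBH' cursor=5
After op 12 (select(4,5) replace("D")): buf='OPVBD' cursor=5
After op 13 (home): buf='OPVBD' cursor=0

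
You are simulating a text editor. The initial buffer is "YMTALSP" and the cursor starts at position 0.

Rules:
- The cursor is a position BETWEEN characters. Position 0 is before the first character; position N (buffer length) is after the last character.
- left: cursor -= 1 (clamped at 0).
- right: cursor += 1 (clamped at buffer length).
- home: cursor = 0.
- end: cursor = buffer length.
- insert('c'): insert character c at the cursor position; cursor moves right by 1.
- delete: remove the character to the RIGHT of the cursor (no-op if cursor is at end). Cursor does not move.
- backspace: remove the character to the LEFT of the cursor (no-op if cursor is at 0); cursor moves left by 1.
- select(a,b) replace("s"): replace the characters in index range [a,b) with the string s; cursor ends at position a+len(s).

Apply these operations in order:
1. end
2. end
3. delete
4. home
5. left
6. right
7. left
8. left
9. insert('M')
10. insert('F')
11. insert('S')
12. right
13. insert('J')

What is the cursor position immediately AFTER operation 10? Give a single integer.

Answer: 2

Derivation:
After op 1 (end): buf='YMTALSP' cursor=7
After op 2 (end): buf='YMTALSP' cursor=7
After op 3 (delete): buf='YMTALSP' cursor=7
After op 4 (home): buf='YMTALSP' cursor=0
After op 5 (left): buf='YMTALSP' cursor=0
After op 6 (right): buf='YMTALSP' cursor=1
After op 7 (left): buf='YMTALSP' cursor=0
After op 8 (left): buf='YMTALSP' cursor=0
After op 9 (insert('M')): buf='MYMTALSP' cursor=1
After op 10 (insert('F')): buf='MFYMTALSP' cursor=2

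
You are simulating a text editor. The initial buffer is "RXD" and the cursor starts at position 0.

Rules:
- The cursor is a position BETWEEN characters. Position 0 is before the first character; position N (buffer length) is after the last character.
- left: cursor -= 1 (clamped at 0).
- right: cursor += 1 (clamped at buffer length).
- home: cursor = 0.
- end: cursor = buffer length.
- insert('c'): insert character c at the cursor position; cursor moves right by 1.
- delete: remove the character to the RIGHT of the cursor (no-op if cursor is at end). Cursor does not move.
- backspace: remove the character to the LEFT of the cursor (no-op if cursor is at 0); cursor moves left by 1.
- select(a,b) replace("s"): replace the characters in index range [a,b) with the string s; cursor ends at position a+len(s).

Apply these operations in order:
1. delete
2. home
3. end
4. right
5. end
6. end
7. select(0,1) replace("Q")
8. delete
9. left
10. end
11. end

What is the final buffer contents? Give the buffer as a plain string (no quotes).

Answer: Q

Derivation:
After op 1 (delete): buf='XD' cursor=0
After op 2 (home): buf='XD' cursor=0
After op 3 (end): buf='XD' cursor=2
After op 4 (right): buf='XD' cursor=2
After op 5 (end): buf='XD' cursor=2
After op 6 (end): buf='XD' cursor=2
After op 7 (select(0,1) replace("Q")): buf='QD' cursor=1
After op 8 (delete): buf='Q' cursor=1
After op 9 (left): buf='Q' cursor=0
After op 10 (end): buf='Q' cursor=1
After op 11 (end): buf='Q' cursor=1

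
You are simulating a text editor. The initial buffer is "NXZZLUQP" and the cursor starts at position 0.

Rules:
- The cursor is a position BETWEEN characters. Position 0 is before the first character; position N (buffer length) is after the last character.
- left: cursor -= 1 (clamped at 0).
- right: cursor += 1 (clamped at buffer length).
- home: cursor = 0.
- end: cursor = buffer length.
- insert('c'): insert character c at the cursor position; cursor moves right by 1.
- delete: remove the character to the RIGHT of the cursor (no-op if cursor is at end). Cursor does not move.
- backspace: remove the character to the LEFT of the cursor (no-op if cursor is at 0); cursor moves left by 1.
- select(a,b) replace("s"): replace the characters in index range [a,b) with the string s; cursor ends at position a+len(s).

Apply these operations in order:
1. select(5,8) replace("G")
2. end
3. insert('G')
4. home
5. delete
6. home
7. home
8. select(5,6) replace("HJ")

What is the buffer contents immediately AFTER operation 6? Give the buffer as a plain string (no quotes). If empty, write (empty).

Answer: XZZLGG

Derivation:
After op 1 (select(5,8) replace("G")): buf='NXZZLG' cursor=6
After op 2 (end): buf='NXZZLG' cursor=6
After op 3 (insert('G')): buf='NXZZLGG' cursor=7
After op 4 (home): buf='NXZZLGG' cursor=0
After op 5 (delete): buf='XZZLGG' cursor=0
After op 6 (home): buf='XZZLGG' cursor=0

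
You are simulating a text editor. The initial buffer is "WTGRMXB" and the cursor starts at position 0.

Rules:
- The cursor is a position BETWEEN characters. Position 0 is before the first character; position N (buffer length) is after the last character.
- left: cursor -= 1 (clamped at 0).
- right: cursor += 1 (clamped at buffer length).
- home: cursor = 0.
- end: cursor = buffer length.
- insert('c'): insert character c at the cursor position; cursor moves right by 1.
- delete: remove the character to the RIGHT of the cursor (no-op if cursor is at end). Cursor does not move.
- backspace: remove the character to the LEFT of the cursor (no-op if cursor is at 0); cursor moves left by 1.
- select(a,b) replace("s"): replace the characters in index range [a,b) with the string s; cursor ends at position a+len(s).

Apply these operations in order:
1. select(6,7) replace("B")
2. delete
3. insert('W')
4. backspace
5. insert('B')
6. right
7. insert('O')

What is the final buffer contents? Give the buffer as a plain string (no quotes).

After op 1 (select(6,7) replace("B")): buf='WTGRMXB' cursor=7
After op 2 (delete): buf='WTGRMXB' cursor=7
After op 3 (insert('W')): buf='WTGRMXBW' cursor=8
After op 4 (backspace): buf='WTGRMXB' cursor=7
After op 5 (insert('B')): buf='WTGRMXBB' cursor=8
After op 6 (right): buf='WTGRMXBB' cursor=8
After op 7 (insert('O')): buf='WTGRMXBBO' cursor=9

Answer: WTGRMXBBO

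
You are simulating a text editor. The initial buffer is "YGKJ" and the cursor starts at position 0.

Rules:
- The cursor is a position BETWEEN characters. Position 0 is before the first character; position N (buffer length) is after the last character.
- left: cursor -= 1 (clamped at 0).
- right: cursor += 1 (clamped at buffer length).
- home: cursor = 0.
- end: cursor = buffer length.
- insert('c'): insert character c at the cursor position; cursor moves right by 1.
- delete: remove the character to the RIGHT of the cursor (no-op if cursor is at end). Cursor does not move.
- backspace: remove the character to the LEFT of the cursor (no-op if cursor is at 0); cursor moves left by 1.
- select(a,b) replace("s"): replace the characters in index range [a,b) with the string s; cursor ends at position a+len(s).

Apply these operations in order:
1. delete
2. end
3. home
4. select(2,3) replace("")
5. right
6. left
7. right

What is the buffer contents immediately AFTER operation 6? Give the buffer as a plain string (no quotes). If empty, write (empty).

After op 1 (delete): buf='GKJ' cursor=0
After op 2 (end): buf='GKJ' cursor=3
After op 3 (home): buf='GKJ' cursor=0
After op 4 (select(2,3) replace("")): buf='GK' cursor=2
After op 5 (right): buf='GK' cursor=2
After op 6 (left): buf='GK' cursor=1

Answer: GK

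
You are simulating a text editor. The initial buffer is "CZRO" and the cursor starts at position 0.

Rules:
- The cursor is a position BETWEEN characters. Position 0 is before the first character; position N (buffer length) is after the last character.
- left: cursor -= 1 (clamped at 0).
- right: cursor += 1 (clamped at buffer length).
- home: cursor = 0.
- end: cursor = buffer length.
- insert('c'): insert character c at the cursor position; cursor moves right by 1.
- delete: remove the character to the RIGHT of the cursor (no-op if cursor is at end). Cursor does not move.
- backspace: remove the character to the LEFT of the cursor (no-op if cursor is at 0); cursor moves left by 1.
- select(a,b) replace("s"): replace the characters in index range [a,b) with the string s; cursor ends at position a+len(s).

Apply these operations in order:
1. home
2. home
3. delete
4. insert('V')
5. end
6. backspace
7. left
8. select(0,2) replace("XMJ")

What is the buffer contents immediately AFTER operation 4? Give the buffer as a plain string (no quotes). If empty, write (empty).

After op 1 (home): buf='CZRO' cursor=0
After op 2 (home): buf='CZRO' cursor=0
After op 3 (delete): buf='ZRO' cursor=0
After op 4 (insert('V')): buf='VZRO' cursor=1

Answer: VZRO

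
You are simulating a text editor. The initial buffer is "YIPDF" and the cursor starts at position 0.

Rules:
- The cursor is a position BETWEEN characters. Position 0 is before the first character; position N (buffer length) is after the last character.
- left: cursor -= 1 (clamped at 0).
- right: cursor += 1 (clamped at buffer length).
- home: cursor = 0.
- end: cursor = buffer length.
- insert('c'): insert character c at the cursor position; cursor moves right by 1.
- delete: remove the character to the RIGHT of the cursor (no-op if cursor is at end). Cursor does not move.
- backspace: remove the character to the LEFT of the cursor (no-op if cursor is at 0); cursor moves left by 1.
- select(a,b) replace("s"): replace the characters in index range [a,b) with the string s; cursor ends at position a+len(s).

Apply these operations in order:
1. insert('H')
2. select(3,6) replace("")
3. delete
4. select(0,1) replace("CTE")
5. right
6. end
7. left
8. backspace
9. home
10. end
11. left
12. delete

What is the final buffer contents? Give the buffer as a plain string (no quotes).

After op 1 (insert('H')): buf='HYIPDF' cursor=1
After op 2 (select(3,6) replace("")): buf='HYI' cursor=3
After op 3 (delete): buf='HYI' cursor=3
After op 4 (select(0,1) replace("CTE")): buf='CTEYI' cursor=3
After op 5 (right): buf='CTEYI' cursor=4
After op 6 (end): buf='CTEYI' cursor=5
After op 7 (left): buf='CTEYI' cursor=4
After op 8 (backspace): buf='CTEI' cursor=3
After op 9 (home): buf='CTEI' cursor=0
After op 10 (end): buf='CTEI' cursor=4
After op 11 (left): buf='CTEI' cursor=3
After op 12 (delete): buf='CTE' cursor=3

Answer: CTE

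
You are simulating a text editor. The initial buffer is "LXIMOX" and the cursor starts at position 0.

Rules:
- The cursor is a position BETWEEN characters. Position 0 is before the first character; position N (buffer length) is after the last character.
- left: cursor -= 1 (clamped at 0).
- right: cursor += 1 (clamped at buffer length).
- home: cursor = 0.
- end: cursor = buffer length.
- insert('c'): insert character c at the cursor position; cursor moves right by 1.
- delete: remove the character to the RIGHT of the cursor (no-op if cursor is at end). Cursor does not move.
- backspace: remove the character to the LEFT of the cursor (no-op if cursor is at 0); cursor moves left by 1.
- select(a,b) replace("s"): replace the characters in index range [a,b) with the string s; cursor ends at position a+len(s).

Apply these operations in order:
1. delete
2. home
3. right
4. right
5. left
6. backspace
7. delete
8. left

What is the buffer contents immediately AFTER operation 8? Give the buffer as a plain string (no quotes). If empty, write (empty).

After op 1 (delete): buf='XIMOX' cursor=0
After op 2 (home): buf='XIMOX' cursor=0
After op 3 (right): buf='XIMOX' cursor=1
After op 4 (right): buf='XIMOX' cursor=2
After op 5 (left): buf='XIMOX' cursor=1
After op 6 (backspace): buf='IMOX' cursor=0
After op 7 (delete): buf='MOX' cursor=0
After op 8 (left): buf='MOX' cursor=0

Answer: MOX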